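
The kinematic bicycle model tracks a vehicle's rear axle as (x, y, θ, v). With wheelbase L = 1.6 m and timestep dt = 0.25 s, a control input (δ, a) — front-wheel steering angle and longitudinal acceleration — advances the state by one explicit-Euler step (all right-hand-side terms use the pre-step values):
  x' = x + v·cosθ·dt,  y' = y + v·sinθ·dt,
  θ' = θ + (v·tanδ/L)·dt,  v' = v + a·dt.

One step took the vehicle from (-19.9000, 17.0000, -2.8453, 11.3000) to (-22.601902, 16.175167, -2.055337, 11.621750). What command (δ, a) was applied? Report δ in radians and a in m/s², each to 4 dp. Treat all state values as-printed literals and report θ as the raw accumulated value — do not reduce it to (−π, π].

δ = 0.4207, a = 1.2870

a = (v'−v)/dt = (0.321750)/0.25 = 1.2870
Δθ = θ'−θ = 0.789963;  (v·dt/L) = 11.3000·0.25/1.6 = 1.765625
tan δ = Δθ·L/(v·dt) = 0.447413  →  δ = 0.4207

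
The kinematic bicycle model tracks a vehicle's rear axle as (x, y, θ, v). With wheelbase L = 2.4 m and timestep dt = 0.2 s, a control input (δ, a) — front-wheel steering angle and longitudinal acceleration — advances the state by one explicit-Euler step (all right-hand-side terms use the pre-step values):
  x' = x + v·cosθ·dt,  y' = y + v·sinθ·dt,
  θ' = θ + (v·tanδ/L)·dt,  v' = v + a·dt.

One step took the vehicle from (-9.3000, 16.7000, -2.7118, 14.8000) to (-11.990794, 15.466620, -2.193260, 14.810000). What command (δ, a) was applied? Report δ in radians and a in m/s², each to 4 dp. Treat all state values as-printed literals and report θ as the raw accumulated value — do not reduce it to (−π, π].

a = (v'−v)/dt = (0.010000)/0.2 = 0.0500
Δθ = θ'−θ = 0.518540;  (v·dt/L) = 14.8000·0.2/2.4 = 1.233333
tan δ = Δθ·L/(v·dt) = 0.420438  →  δ = 0.3980

δ = 0.3980, a = 0.0500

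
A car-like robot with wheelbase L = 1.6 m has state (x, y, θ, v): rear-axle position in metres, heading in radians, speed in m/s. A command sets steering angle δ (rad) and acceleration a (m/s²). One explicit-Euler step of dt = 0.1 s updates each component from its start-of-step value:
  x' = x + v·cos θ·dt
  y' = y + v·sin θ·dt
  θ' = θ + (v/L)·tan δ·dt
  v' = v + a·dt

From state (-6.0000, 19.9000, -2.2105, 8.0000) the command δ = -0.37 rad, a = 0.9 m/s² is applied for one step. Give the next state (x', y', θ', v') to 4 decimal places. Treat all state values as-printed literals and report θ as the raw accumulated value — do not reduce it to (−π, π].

x' = -6.0000 + 8.0000·cos(-2.2105)·0.1 = -6.4776
y' = 19.9000 + 8.0000·sin(-2.2105)·0.1 = 19.2582
θ' = -2.2105 + (8.0000/1.6)·tan(-0.37)·0.1 = -2.4044
v' = 8.0000 + 0.9000·0.1 = 8.0900

(-6.4776, 19.2582, -2.4044, 8.0900)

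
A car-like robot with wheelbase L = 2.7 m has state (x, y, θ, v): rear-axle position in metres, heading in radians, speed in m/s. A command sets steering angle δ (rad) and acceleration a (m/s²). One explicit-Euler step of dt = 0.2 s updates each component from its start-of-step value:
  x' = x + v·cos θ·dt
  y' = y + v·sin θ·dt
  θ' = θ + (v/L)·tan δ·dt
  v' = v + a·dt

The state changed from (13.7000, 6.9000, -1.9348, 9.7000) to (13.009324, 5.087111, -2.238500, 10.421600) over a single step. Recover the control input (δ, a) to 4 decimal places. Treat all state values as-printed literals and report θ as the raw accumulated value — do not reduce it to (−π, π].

a = (v'−v)/dt = (0.721600)/0.2 = 3.6080
Δθ = θ'−θ = -0.303700;  (v·dt/L) = 9.7000·0.2/2.7 = 0.718519
tan δ = Δθ·L/(v·dt) = -0.422675  →  δ = -0.3999

δ = -0.3999, a = 3.6080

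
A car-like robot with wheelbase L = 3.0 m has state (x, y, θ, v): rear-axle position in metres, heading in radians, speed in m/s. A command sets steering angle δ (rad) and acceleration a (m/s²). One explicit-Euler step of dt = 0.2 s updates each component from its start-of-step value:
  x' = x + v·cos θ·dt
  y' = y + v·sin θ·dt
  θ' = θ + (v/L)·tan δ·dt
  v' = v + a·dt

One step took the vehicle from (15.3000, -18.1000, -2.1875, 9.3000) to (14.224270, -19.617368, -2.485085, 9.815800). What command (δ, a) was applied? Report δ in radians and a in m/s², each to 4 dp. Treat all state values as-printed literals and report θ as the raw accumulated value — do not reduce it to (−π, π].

a = (v'−v)/dt = (0.515800)/0.2 = 2.5790
Δθ = θ'−θ = -0.297585;  (v·dt/L) = 9.3000·0.2/3.0 = 0.620000
tan δ = Δθ·L/(v·dt) = -0.479976  →  δ = -0.4475

δ = -0.4475, a = 2.5790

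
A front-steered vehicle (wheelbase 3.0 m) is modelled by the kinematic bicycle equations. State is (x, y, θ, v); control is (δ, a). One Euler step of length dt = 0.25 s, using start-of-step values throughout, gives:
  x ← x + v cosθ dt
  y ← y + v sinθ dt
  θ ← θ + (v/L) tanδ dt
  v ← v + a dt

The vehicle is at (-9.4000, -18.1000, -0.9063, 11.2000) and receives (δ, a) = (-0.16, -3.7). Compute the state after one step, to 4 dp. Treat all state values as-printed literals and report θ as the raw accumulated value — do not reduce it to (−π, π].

(-7.6733, -20.3042, -1.0569, 10.2750)

x' = -9.4000 + 11.2000·cos(-0.9063)·0.25 = -7.6733
y' = -18.1000 + 11.2000·sin(-0.9063)·0.25 = -20.3042
θ' = -0.9063 + (11.2000/3.0)·tan(-0.16)·0.25 = -1.0569
v' = 11.2000 − 3.7000·0.25 = 10.2750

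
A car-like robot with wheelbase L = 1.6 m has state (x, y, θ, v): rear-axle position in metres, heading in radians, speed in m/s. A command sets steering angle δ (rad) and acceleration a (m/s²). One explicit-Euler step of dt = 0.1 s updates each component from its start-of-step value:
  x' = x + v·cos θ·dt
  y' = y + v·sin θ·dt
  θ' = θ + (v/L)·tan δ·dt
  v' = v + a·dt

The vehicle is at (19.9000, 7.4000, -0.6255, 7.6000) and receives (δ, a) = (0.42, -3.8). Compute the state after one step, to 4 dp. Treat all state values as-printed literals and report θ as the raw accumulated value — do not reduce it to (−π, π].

x' = 19.9000 + 7.6000·cos(-0.6255)·0.1 = 20.5161
y' = 7.4000 + 7.6000·sin(-0.6255)·0.1 = 6.9550
θ' = -0.6255 + (7.6000/1.6)·tan(0.42)·0.1 = -0.4134
v' = 7.6000 − 3.8000·0.1 = 7.2200

(20.5161, 6.9550, -0.4134, 7.2200)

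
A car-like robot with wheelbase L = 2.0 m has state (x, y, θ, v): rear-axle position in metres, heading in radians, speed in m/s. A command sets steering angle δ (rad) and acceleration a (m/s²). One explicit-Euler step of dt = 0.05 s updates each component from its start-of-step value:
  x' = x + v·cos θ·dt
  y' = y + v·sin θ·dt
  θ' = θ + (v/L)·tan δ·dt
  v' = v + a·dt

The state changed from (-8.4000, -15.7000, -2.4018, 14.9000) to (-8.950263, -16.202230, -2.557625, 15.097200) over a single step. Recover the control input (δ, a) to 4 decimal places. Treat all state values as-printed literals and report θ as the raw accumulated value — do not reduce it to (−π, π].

a = (v'−v)/dt = (0.197200)/0.05 = 3.9440
Δθ = θ'−θ = -0.155825;  (v·dt/L) = 14.9000·0.05/2.0 = 0.372500
tan δ = Δθ·L/(v·dt) = -0.418322  →  δ = -0.3962

δ = -0.3962, a = 3.9440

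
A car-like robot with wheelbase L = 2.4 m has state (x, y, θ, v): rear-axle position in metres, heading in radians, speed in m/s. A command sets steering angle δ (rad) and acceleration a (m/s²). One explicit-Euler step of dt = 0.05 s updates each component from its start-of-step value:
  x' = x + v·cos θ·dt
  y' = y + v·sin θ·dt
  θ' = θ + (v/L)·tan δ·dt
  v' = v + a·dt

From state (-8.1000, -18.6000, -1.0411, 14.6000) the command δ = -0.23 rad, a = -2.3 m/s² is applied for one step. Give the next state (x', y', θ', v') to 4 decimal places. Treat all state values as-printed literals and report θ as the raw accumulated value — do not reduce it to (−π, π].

x' = -8.1000 + 14.6000·cos(-1.0411)·0.05 = -7.7312
y' = -18.6000 + 14.6000·sin(-1.0411)·0.05 = -19.2300
θ' = -1.0411 + (14.6000/2.4)·tan(-0.23)·0.05 = -1.1123
v' = 14.6000 − 2.3000·0.05 = 14.4850

(-7.7312, -19.2300, -1.1123, 14.4850)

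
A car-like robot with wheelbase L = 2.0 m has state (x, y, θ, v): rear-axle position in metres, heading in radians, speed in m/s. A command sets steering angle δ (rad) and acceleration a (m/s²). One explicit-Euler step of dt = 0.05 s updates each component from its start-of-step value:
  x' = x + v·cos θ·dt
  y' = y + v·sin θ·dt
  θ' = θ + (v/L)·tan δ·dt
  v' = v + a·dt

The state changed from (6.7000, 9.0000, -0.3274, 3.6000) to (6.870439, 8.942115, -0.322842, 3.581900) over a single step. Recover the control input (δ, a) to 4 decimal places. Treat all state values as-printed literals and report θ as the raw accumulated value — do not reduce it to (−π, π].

δ = 0.0506, a = -0.3620

a = (v'−v)/dt = (-0.018100)/0.05 = -0.3620
Δθ = θ'−θ = 0.004558;  (v·dt/L) = 3.6000·0.05/2.0 = 0.090000
tan δ = Δθ·L/(v·dt) = 0.050644  →  δ = 0.0506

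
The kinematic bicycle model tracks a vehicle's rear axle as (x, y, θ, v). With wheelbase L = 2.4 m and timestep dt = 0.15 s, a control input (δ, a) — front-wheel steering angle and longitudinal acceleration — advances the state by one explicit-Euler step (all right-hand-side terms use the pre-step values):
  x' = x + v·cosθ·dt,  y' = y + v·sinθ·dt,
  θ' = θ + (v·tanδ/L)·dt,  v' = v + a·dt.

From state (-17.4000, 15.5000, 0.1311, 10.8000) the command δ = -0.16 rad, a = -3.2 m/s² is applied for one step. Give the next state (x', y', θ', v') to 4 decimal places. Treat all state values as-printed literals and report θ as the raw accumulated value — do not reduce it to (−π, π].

(-15.7939, 15.7118, 0.0222, 10.3200)

x' = -17.4000 + 10.8000·cos(0.1311)·0.15 = -15.7939
y' = 15.5000 + 10.8000·sin(0.1311)·0.15 = 15.7118
θ' = 0.1311 + (10.8000/2.4)·tan(-0.16)·0.15 = 0.0222
v' = 10.8000 − 3.2000·0.15 = 10.3200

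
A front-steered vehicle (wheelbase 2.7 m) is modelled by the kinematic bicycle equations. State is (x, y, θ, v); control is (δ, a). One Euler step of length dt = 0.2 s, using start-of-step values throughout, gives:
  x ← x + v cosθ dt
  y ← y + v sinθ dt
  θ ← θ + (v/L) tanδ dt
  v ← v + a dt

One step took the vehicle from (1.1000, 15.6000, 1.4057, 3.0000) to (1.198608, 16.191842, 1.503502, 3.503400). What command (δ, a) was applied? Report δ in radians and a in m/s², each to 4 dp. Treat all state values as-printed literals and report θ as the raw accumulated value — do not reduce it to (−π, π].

δ = 0.4146, a = 2.5170

a = (v'−v)/dt = (0.503400)/0.2 = 2.5170
Δθ = θ'−θ = 0.097802;  (v·dt/L) = 3.0000·0.2/2.7 = 0.222222
tan δ = Δθ·L/(v·dt) = 0.440109  →  δ = 0.4146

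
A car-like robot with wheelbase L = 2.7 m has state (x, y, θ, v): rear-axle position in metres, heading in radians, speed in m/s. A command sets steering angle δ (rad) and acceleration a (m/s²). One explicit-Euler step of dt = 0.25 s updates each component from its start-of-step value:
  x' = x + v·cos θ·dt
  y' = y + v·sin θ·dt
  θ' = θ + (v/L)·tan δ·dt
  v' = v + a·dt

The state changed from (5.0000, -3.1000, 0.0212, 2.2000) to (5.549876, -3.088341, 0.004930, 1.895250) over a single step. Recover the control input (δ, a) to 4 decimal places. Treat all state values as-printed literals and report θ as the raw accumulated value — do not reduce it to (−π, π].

δ = -0.0797, a = -1.2190

a = (v'−v)/dt = (-0.304750)/0.25 = -1.2190
Δθ = θ'−θ = -0.016270;  (v·dt/L) = 2.2000·0.25/2.7 = 0.203704
tan δ = Δθ·L/(v·dt) = -0.079871  →  δ = -0.0797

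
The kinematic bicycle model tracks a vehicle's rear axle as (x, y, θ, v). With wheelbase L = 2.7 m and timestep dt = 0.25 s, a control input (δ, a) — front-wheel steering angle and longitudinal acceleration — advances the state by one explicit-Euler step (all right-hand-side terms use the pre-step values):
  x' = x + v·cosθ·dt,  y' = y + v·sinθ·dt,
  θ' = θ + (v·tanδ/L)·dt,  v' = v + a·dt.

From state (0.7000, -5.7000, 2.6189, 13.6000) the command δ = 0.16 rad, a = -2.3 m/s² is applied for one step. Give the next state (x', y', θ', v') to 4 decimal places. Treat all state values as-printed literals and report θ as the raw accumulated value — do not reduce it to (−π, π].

(-2.2460, -4.0027, 2.8221, 13.0250)

x' = 0.7000 + 13.6000·cos(2.6189)·0.25 = -2.2460
y' = -5.7000 + 13.6000·sin(2.6189)·0.25 = -4.0027
θ' = 2.6189 + (13.6000/2.7)·tan(0.16)·0.25 = 2.8221
v' = 13.6000 − 2.3000·0.25 = 13.0250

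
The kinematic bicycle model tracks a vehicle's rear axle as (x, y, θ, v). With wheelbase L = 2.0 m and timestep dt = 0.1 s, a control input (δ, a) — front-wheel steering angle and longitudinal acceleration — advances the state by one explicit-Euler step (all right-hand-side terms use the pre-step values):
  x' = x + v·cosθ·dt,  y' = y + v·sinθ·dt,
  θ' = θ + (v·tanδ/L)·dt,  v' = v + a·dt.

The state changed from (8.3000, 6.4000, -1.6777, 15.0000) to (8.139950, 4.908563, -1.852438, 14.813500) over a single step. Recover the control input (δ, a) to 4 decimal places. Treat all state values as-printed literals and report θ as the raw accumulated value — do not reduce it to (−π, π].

a = (v'−v)/dt = (-0.186500)/0.1 = -1.8650
Δθ = θ'−θ = -0.174738;  (v·dt/L) = 15.0000·0.1/2.0 = 0.750000
tan δ = Δθ·L/(v·dt) = -0.232984  →  δ = -0.2289

δ = -0.2289, a = -1.8650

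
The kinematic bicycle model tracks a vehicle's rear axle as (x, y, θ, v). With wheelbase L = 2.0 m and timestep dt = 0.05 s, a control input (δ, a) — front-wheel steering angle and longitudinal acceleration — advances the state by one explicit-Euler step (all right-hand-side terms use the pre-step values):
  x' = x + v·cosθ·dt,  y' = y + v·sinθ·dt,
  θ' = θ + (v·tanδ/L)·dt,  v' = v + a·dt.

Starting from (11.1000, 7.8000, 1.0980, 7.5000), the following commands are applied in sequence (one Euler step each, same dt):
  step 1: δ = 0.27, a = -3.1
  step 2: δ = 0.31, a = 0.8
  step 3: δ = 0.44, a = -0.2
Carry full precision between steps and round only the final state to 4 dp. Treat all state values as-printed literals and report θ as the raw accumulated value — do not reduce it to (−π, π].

after step 1 (δ=0.27, a=-3.1): (11.270767, 8.133862, 1.149892, 7.345000)
after step 2 (δ=0.31, a=0.8): (11.420820, 8.469058, 1.208712, 7.385000)
after step 3 (δ=0.44, a=-0.2): (11.551617, 8.814366, 1.295630, 7.375000)

(11.5516, 8.8144, 1.2956, 7.3750)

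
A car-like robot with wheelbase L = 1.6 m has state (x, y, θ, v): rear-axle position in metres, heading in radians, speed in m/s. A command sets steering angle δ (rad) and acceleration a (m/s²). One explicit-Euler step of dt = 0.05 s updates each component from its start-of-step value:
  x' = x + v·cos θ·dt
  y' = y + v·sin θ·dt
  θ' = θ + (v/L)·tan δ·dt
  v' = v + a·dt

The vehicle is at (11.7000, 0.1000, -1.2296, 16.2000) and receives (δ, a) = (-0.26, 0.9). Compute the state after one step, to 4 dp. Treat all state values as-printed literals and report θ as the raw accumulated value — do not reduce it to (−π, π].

x' = 11.7000 + 16.2000·cos(-1.2296)·0.05 = 11.9710
y' = 0.1000 + 16.2000·sin(-1.2296)·0.05 = -0.6633
θ' = -1.2296 + (16.2000/1.6)·tan(-0.26)·0.05 = -1.3643
v' = 16.2000 + 0.9000·0.05 = 16.2450

(11.9710, -0.6633, -1.3643, 16.2450)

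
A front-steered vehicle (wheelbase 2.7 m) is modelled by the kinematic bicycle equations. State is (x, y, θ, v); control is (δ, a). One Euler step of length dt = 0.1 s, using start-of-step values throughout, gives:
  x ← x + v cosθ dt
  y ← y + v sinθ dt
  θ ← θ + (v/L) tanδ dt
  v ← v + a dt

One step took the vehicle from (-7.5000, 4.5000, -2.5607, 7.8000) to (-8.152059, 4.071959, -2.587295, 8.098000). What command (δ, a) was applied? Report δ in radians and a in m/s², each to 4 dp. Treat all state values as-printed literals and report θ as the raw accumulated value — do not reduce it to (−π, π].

δ = -0.0918, a = 2.9800

a = (v'−v)/dt = (0.298000)/0.1 = 2.9800
Δθ = θ'−θ = -0.026595;  (v·dt/L) = 7.8000·0.1/2.7 = 0.288889
tan δ = Δθ·L/(v·dt) = -0.092060  →  δ = -0.0918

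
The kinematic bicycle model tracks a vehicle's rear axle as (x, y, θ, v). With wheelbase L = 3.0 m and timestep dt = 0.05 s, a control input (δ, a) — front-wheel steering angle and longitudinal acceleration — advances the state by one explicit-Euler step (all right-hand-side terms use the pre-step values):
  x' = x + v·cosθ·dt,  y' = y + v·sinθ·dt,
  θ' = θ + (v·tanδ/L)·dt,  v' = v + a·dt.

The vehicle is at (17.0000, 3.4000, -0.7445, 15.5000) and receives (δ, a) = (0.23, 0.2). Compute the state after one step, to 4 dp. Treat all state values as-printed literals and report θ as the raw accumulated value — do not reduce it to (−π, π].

x' = 17.0000 + 15.5000·cos(-0.7445)·0.05 = 17.5700
y' = 3.4000 + 15.5000·sin(-0.7445)·0.05 = 2.8749
θ' = -0.7445 + (15.5000/3.0)·tan(0.23)·0.05 = -0.6840
v' = 15.5000 + 0.2000·0.05 = 15.5100

(17.5700, 2.8749, -0.6840, 15.5100)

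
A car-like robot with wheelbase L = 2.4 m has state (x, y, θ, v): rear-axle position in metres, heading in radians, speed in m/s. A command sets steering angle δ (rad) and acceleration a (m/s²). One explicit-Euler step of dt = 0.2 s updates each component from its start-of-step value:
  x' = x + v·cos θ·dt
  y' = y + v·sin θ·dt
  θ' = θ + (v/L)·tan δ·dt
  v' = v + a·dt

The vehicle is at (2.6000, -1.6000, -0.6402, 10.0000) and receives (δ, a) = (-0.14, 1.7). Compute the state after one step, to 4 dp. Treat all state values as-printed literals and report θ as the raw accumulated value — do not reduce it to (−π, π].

(4.2040, -2.7947, -0.7576, 10.3400)

x' = 2.6000 + 10.0000·cos(-0.6402)·0.2 = 4.2040
y' = -1.6000 + 10.0000·sin(-0.6402)·0.2 = -2.7947
θ' = -0.6402 + (10.0000/2.4)·tan(-0.14)·0.2 = -0.7576
v' = 10.0000 + 1.7000·0.2 = 10.3400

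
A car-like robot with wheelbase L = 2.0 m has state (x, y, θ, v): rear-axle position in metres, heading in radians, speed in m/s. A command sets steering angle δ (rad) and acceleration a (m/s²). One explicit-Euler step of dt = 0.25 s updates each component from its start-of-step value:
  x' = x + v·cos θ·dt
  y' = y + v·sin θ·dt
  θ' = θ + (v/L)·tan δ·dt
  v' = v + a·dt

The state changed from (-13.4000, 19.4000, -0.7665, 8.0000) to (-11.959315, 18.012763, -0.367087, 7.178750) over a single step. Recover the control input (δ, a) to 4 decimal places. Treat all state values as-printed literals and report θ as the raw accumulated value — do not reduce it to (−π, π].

a = (v'−v)/dt = (-0.821250)/0.25 = -3.2850
Δθ = θ'−θ = 0.399413;  (v·dt/L) = 8.0000·0.25/2.0 = 1.000000
tan δ = Δθ·L/(v·dt) = 0.399413  →  δ = 0.3800

δ = 0.3800, a = -3.2850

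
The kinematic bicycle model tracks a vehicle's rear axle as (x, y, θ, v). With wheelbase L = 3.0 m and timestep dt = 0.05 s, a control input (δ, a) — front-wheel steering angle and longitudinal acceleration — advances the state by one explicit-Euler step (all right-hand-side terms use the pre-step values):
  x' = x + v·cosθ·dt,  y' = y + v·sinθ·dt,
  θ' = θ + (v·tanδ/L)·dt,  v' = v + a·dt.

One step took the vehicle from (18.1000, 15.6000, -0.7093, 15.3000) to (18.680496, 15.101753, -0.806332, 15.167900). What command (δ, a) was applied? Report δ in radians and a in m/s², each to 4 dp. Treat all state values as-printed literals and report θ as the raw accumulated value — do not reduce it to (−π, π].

δ = -0.3636, a = -2.6420

a = (v'−v)/dt = (-0.132100)/0.05 = -2.6420
Δθ = θ'−θ = -0.097032;  (v·dt/L) = 15.3000·0.05/3.0 = 0.255000
tan δ = Δθ·L/(v·dt) = -0.380518  →  δ = -0.3636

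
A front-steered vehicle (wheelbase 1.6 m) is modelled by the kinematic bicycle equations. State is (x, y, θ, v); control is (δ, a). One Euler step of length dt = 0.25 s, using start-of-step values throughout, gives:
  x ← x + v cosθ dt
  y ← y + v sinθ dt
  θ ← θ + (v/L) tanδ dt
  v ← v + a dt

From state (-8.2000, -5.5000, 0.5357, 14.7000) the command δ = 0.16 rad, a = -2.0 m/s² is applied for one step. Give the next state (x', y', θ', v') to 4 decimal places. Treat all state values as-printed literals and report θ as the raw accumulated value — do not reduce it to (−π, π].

(-5.0398, -3.6241, 0.9064, 14.2000)

x' = -8.2000 + 14.7000·cos(0.5357)·0.25 = -5.0398
y' = -5.5000 + 14.7000·sin(0.5357)·0.25 = -3.6241
θ' = 0.5357 + (14.7000/1.6)·tan(0.16)·0.25 = 0.9064
v' = 14.7000 − 2.0000·0.25 = 14.2000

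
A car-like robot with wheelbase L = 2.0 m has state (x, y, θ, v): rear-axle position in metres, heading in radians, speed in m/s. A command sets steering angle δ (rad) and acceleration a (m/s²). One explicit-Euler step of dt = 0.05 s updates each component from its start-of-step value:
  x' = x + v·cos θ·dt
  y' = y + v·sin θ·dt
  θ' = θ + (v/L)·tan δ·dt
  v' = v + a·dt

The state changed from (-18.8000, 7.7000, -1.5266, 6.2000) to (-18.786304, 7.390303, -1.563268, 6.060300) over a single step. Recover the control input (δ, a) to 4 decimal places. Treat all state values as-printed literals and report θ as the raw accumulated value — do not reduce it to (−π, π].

δ = -0.2323, a = -2.7940

a = (v'−v)/dt = (-0.139700)/0.05 = -2.7940
Δθ = θ'−θ = -0.036668;  (v·dt/L) = 6.2000·0.05/2.0 = 0.155000
tan δ = Δθ·L/(v·dt) = -0.236568  →  δ = -0.2323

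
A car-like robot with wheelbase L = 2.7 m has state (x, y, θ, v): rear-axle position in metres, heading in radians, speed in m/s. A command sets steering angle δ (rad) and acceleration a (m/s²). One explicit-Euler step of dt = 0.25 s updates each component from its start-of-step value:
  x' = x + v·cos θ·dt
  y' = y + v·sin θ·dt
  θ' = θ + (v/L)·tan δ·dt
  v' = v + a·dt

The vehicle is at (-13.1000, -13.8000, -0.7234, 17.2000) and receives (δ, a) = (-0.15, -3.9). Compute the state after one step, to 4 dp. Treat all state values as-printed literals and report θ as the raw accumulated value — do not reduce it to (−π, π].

x' = -13.1000 + 17.2000·cos(-0.7234)·0.25 = -9.8769
y' = -13.8000 + 17.2000·sin(-0.7234)·0.25 = -16.6463
θ' = -0.7234 + (17.2000/2.7)·tan(-0.15)·0.25 = -0.9641
v' = 17.2000 − 3.9000·0.25 = 16.2250

(-9.8769, -16.6463, -0.9641, 16.2250)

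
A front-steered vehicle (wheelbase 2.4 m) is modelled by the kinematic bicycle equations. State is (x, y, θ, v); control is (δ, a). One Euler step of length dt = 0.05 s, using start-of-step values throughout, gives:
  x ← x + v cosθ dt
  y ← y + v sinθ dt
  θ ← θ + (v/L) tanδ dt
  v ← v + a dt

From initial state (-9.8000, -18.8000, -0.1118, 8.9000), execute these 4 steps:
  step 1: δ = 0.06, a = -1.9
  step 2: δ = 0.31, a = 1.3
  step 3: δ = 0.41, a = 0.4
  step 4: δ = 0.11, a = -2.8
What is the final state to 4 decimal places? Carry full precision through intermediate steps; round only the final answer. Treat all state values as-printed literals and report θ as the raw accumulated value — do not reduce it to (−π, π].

(-8.0325, -18.8954, 0.0589, 8.7500)

after step 1 (δ=0.06, a=-1.9): (-9.357778, -18.849647, -0.100662, 8.805000)
after step 2 (δ=0.31, a=1.3): (-8.919757, -18.893889, -0.041902, 8.870000)
after step 3 (δ=0.41, a=0.4): (-8.476646, -18.912467, 0.038415, 8.890000)
after step 4 (δ=0.11, a=-2.8): (-8.032474, -18.895396, 0.058870, 8.750000)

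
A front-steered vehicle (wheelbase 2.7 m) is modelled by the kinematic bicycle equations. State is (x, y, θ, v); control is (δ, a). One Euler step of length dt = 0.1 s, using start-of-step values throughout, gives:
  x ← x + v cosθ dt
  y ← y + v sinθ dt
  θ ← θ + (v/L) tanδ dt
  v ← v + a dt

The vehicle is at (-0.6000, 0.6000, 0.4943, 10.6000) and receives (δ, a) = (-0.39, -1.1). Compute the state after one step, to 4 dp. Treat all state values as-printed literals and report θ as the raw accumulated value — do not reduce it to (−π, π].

x' = -0.6000 + 10.6000·cos(0.4943)·0.1 = 0.3331
y' = 0.6000 + 10.6000·sin(0.4943)·0.1 = 1.1029
θ' = 0.4943 + (10.6000/2.7)·tan(-0.39)·0.1 = 0.3329
v' = 10.6000 − 1.1000·0.1 = 10.4900

(0.3331, 1.1029, 0.3329, 10.4900)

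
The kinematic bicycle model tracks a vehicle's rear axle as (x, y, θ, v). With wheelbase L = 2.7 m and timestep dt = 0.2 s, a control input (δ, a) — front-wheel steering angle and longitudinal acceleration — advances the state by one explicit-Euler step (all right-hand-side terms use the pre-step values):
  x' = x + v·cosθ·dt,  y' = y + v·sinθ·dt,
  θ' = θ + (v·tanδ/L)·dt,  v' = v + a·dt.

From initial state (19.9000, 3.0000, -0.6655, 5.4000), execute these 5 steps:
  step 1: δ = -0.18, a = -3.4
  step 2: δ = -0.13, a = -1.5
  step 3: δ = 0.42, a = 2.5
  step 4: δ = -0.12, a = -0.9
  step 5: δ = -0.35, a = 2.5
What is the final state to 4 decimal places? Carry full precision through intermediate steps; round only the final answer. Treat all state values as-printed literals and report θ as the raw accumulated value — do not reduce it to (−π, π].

after step 1 (δ=-0.18, a=-3.4): (20.749537, 2.333151, -0.738288, 4.720000)
after step 2 (δ=-0.13, a=-1.5): (21.447740, 1.697818, -0.783997, 4.420000)
after step 3 (δ=0.42, a=2.5): (22.073697, 1.073612, -0.637786, 4.920000)
after step 4 (δ=-0.12, a=-0.9): (22.864258, 0.487720, -0.681731, 4.740000)
after step 5 (δ=-0.35, a=2.5): (23.600365, -0.109651, -0.809896, 5.240000)

(23.6004, -0.1097, -0.8099, 5.2400)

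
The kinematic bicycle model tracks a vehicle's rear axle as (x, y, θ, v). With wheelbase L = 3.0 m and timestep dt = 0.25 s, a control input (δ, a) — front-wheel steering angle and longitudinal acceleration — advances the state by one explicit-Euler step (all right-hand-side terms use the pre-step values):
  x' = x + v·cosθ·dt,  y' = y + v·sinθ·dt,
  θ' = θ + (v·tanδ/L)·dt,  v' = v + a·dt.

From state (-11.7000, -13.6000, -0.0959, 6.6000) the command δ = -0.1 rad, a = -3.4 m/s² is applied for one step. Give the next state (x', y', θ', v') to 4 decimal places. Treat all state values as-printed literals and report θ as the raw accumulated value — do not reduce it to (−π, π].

(-10.0576, -13.7580, -0.1511, 5.7500)

x' = -11.7000 + 6.6000·cos(-0.0959)·0.25 = -10.0576
y' = -13.6000 + 6.6000·sin(-0.0959)·0.25 = -13.7580
θ' = -0.0959 + (6.6000/3.0)·tan(-0.1)·0.25 = -0.1511
v' = 6.6000 − 3.4000·0.25 = 5.7500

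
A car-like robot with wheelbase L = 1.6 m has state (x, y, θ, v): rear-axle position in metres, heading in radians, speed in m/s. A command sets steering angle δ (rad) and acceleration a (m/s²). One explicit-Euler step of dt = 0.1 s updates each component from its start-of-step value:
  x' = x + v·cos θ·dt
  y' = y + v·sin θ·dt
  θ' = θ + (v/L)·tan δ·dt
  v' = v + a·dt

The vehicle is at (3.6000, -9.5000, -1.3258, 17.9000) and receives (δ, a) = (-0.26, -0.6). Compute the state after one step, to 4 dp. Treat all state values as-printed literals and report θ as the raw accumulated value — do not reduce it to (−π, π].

(4.0342, -11.2365, -1.6234, 17.8400)

x' = 3.6000 + 17.9000·cos(-1.3258)·0.1 = 4.0342
y' = -9.5000 + 17.9000·sin(-1.3258)·0.1 = -11.2365
θ' = -1.3258 + (17.9000/1.6)·tan(-0.26)·0.1 = -1.6234
v' = 17.9000 − 0.6000·0.1 = 17.8400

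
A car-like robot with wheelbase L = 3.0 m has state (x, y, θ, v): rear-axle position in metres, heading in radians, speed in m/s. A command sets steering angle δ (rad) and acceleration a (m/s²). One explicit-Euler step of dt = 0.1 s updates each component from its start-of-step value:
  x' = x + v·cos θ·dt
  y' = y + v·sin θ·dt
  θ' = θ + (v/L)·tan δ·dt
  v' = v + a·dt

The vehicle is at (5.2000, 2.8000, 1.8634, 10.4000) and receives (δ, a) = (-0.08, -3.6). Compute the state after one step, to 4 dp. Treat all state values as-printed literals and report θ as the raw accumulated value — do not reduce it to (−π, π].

x' = 5.2000 + 10.4000·cos(1.8634)·0.1 = 4.9000
y' = 2.8000 + 10.4000·sin(1.8634)·0.1 = 3.7958
θ' = 1.8634 + (10.4000/3.0)·tan(-0.08)·0.1 = 1.8356
v' = 10.4000 − 3.6000·0.1 = 10.0400

(4.9000, 3.7958, 1.8356, 10.0400)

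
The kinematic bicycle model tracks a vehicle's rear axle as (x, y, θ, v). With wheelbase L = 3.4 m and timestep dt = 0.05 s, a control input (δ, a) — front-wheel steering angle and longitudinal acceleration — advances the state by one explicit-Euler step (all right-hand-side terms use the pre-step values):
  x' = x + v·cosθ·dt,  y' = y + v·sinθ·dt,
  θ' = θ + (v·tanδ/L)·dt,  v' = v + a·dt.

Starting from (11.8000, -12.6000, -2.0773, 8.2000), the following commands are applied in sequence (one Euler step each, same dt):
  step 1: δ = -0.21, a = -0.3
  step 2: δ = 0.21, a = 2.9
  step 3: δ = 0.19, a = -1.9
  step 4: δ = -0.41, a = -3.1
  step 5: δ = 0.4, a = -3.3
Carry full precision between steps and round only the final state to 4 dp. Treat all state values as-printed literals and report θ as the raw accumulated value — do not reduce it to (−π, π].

after step 1 (δ=-0.21, a=-0.3): (11.601100, -12.958523, -2.103002, 8.185000)
after step 2 (δ=0.21, a=2.9): (11.393432, -13.311169, -2.077347, 8.330000)
after step 3 (δ=0.19, a=-1.9): (11.191361, -13.675367, -2.053788, 8.235000)
after step 4 (δ=-0.41, a=-3.1): (11.000132, -14.040016, -2.106423, 8.080000)
after step 5 (δ=0.4, a=-3.3): (10.793938, -14.387436, -2.056185, 7.915000)

(10.7939, -14.3874, -2.0562, 7.9150)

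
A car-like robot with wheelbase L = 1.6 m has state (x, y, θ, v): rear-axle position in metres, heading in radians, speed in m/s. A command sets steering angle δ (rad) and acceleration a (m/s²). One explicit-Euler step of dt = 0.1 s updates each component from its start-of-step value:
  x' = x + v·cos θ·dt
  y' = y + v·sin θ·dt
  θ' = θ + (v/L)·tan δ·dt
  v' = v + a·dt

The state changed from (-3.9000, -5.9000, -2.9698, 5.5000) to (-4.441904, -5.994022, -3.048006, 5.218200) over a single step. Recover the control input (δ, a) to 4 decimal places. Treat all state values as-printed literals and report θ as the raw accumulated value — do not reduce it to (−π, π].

δ = -0.2237, a = -2.8180

a = (v'−v)/dt = (-0.281800)/0.1 = -2.8180
Δθ = θ'−θ = -0.078206;  (v·dt/L) = 5.5000·0.1/1.6 = 0.343750
tan δ = Δθ·L/(v·dt) = -0.227508  →  δ = -0.2237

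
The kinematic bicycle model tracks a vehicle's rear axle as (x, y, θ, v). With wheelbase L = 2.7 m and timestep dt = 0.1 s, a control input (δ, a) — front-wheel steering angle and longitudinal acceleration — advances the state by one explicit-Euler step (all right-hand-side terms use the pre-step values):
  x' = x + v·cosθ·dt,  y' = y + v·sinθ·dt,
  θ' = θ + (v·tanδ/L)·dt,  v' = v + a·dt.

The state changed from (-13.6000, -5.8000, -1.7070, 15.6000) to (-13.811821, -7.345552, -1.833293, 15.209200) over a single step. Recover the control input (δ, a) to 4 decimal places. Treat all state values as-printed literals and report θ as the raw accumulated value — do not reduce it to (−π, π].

δ = -0.2152, a = -3.9080

a = (v'−v)/dt = (-0.390800)/0.1 = -3.9080
Δθ = θ'−θ = -0.126293;  (v·dt/L) = 15.6000·0.1/2.7 = 0.577778
tan δ = Δθ·L/(v·dt) = -0.218584  →  δ = -0.2152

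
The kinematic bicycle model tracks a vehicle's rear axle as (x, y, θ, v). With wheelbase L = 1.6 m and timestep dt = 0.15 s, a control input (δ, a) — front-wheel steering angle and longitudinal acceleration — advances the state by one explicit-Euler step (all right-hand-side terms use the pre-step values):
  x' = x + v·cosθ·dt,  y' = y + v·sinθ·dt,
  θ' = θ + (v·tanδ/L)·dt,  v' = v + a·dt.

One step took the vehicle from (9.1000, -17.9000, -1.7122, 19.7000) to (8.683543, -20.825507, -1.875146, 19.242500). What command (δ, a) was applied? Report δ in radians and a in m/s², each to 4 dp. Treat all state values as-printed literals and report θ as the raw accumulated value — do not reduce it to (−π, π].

a = (v'−v)/dt = (-0.457500)/0.15 = -3.0500
Δθ = θ'−θ = -0.162946;  (v·dt/L) = 19.7000·0.15/1.6 = 1.846875
tan δ = Δθ·L/(v·dt) = -0.088228  →  δ = -0.0880

δ = -0.0880, a = -3.0500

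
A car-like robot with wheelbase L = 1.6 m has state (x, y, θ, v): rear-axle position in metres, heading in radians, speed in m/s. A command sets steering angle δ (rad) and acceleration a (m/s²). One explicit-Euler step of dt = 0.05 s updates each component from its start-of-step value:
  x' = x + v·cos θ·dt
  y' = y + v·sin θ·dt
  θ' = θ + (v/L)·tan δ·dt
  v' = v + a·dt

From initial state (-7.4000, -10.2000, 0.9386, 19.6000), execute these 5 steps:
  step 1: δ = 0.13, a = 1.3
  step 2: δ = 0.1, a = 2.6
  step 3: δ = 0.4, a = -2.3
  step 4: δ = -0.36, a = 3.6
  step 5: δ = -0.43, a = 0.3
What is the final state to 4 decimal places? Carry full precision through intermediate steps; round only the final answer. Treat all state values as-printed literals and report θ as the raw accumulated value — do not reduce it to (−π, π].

after step 1 (δ=0.13, a=1.3): (-6.820900, -9.409403, 1.018677, 19.665000)
after step 2 (δ=0.1, a=2.6): (-6.305192, -8.572250, 1.080335, 19.795000)
after step 3 (δ=0.4, a=-2.3): (-5.838988, -7.699175, 1.341873, 19.680000)
after step 4 (δ=-0.36, a=3.6): (-5.615689, -6.740847, 1.110385, 19.860000)
after step 5 (δ=-0.43, a=0.3): (-5.174483, -5.851248, 0.825753, 19.875000)

(-5.1745, -5.8512, 0.8258, 19.8750)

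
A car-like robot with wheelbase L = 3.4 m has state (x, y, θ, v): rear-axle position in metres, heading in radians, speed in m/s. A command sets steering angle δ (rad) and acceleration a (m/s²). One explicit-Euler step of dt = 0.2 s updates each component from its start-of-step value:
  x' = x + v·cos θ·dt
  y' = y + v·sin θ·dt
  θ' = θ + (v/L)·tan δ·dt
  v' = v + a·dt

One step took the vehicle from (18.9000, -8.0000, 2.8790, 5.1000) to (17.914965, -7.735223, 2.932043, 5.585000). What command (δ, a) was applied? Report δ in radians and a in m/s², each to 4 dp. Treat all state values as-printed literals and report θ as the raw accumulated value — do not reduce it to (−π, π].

a = (v'−v)/dt = (0.485000)/0.2 = 2.4250
Δθ = θ'−θ = 0.053043;  (v·dt/L) = 5.1000·0.2/3.4 = 0.300000
tan δ = Δθ·L/(v·dt) = 0.176810  →  δ = 0.1750

δ = 0.1750, a = 2.4250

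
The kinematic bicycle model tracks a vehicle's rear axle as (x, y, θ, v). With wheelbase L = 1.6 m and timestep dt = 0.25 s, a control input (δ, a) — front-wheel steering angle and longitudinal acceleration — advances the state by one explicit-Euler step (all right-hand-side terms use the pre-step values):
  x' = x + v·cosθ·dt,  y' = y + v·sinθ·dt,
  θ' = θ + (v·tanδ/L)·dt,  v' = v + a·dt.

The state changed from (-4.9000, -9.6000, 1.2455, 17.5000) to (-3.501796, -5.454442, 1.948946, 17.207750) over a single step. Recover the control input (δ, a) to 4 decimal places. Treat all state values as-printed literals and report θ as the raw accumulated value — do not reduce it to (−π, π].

δ = 0.2518, a = -1.1690

a = (v'−v)/dt = (-0.292250)/0.25 = -1.1690
Δθ = θ'−θ = 0.703446;  (v·dt/L) = 17.5000·0.25/1.6 = 2.734375
tan δ = Δθ·L/(v·dt) = 0.257260  →  δ = 0.2518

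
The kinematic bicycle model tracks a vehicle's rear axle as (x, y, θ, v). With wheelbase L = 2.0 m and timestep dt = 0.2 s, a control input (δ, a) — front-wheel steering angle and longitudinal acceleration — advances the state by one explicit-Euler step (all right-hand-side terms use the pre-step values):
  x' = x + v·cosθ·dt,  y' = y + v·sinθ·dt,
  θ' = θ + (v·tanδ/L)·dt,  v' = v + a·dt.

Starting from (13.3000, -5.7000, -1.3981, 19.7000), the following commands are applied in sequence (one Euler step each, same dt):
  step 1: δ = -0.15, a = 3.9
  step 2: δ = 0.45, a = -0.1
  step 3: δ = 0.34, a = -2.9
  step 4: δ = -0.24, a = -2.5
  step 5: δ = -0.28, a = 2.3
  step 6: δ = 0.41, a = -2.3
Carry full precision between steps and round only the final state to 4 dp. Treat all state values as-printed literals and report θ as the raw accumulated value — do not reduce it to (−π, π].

(26.0655, -21.3812, -0.1643, 19.3800)

after step 1 (δ=-0.15, a=3.9): (13.977046, -9.581393, -1.695836, 20.480000)
after step 2 (δ=0.45, a=-0.1): (13.466216, -13.645414, -0.706540, 20.460000)
after step 3 (δ=0.34, a=-2.9): (16.578644, -16.301963, 0.017206, 19.880000)
after step 4 (δ=-0.24, a=-2.5): (20.554056, -16.233555, -0.469291, 19.380000)
after step 5 (δ=-0.28, a=2.3): (24.011018, -17.986491, -1.026571, 19.840000)
after step 6 (δ=0.41, a=-2.3): (26.065472, -21.381229, -0.164263, 19.380000)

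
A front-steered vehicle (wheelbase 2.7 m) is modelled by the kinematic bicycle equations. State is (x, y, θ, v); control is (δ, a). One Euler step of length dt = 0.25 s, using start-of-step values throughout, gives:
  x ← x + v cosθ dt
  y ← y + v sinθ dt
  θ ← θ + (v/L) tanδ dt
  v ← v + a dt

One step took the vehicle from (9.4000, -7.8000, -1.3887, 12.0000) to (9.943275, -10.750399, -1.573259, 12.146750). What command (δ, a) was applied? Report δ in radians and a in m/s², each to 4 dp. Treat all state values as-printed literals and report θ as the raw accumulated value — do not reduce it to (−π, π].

δ = -0.1646, a = 0.5870

a = (v'−v)/dt = (0.146750)/0.25 = 0.5870
Δθ = θ'−θ = -0.184559;  (v·dt/L) = 12.0000·0.25/2.7 = 1.111111
tan δ = Δθ·L/(v·dt) = -0.166103  →  δ = -0.1646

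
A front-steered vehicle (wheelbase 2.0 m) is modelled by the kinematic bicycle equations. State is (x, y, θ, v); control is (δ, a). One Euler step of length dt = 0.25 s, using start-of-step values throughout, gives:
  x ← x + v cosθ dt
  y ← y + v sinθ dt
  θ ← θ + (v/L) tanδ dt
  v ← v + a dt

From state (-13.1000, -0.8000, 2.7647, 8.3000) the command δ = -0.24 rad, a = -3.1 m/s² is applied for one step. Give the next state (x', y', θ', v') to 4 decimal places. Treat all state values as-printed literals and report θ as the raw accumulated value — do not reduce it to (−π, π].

x' = -13.1000 + 8.3000·cos(2.7647)·0.25 = -15.0294
y' = -0.8000 + 8.3000·sin(2.7647)·0.25 = -0.0363
θ' = 2.7647 + (8.3000/2.0)·tan(-0.24)·0.25 = 2.5108
v' = 8.3000 − 3.1000·0.25 = 7.5250

(-15.0294, -0.0363, 2.5108, 7.5250)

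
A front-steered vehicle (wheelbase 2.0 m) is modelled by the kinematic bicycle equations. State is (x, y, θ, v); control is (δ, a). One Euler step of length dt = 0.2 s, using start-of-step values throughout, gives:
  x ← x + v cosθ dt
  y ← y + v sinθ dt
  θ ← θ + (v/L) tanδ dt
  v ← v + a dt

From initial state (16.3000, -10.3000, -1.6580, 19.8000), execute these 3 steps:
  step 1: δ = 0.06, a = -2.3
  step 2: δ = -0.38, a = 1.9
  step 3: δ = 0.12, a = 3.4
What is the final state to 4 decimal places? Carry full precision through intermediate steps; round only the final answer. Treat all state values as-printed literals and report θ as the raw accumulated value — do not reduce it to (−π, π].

(13.4164, -21.0216, -2.0737, 20.4000)

after step 1 (δ=0.06, a=-2.3): (15.955111, -14.244953, -1.539057, 19.340000)
after step 2 (δ=-0.38, a=1.9): (16.077857, -18.111005, -2.311521, 19.720000)
after step 3 (δ=0.12, a=3.4): (13.416354, -21.021595, -2.073739, 20.400000)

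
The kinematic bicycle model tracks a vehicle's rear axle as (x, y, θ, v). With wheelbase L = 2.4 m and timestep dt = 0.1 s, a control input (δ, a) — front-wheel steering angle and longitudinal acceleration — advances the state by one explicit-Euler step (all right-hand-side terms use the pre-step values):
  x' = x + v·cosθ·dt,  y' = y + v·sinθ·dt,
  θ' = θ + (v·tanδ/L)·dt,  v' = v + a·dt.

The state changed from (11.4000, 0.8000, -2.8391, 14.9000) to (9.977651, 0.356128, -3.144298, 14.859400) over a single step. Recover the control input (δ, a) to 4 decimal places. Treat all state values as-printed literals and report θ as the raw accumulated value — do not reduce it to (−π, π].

a = (v'−v)/dt = (-0.040600)/0.1 = -0.4060
Δθ = θ'−θ = -0.305198;  (v·dt/L) = 14.9000·0.1/2.4 = 0.620833
tan δ = Δθ·L/(v·dt) = -0.491594  →  δ = -0.4569

δ = -0.4569, a = -0.4060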